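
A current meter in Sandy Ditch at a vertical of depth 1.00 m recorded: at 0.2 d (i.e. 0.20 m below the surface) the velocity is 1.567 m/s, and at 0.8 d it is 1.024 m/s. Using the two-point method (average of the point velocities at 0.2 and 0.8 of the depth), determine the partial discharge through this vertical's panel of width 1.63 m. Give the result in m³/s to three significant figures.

v̄ = (1.567 + 1.024) / 2 = 1.296 m/s
q = v̄ × d × w = 1.296 × 1.00 × 1.63 = 2.112 m³/s

2.11 m³/s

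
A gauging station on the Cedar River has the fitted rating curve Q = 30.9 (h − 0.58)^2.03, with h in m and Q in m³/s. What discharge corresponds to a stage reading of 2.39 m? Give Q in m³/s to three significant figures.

103 m³/s

Q = 30.9 × (2.39 − 0.58)^2.03 = 30.9 × 1.81^2.03 = 103.0 m³/s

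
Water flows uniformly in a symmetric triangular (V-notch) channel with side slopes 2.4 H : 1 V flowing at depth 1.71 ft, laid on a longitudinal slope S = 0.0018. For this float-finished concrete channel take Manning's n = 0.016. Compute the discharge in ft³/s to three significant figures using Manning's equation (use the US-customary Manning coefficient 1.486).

23.6 ft³/s

A = z·y² = 2.4×1.71² = 7.018 ft²
P = 2y√(1+z²) = 2×1.71×√(1+2.4²) = 8.892 ft
R = A/P = 7.018/8.892 = 0.7892 ft
Q = (1.486/n)·A·R^(2/3)·S^(1/2) = (1.486/0.016) × 7.018 × 0.7892^(2/3) × 0.0018^(1/2) = 23.62 ft³/s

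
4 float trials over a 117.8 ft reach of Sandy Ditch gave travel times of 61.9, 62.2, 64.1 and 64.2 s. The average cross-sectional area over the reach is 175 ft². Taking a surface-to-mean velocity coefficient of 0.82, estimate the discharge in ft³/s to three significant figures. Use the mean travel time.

268 ft³/s

t̄ = (61.9 + 62.2 + 64.1 + 64.2) / 4 = 63.1 s
v_surface = L / t̄ = 117.8 / 63.1 = 1.867 ft/s
v_mean = 0.82 × 1.867 = 1.531 ft/s
Q = A × v_mean = 175 × 1.531 = 267.9 ft³/s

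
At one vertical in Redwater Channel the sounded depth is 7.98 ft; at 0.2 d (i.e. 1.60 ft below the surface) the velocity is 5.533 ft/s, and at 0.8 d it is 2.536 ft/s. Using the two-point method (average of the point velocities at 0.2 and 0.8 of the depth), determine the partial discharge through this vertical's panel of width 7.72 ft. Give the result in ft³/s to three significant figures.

v̄ = (5.533 + 2.536) / 2 = 4.035 ft/s
q = v̄ × d × w = 4.035 × 7.98 × 7.72 = 248.5 ft³/s

249 ft³/s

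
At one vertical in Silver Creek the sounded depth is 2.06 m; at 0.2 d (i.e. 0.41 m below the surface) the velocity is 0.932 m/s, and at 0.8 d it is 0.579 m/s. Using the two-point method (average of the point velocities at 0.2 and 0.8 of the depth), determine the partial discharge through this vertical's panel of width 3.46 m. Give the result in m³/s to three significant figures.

5.38 m³/s

v̄ = (0.932 + 0.579) / 2 = 0.7555 m/s
q = v̄ × d × w = 0.7555 × 2.06 × 3.46 = 5.385 m³/s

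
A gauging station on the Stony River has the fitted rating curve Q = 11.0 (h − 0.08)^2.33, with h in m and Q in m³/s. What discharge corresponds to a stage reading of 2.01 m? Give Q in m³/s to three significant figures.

Q = 11.0 × (2.01 − 0.08)^2.33 = 11.0 × 1.93^2.33 = 50.90 m³/s

50.9 m³/s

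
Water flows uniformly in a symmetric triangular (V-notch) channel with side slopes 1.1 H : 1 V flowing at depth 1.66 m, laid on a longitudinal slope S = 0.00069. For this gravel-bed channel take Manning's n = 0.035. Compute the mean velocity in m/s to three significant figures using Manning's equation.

0.542 m/s

A = z·y² = 1.1×1.66² = 3.031 m²
P = 2y√(1+z²) = 2×1.66×√(1+1.1²) = 4.936 m
R = A/P = 3.031/4.936 = 0.6142 m
Q = (1/n)·A·R^(2/3)·S^(1/2) = (1/0.035) × 3.031 × 0.6142^(2/3) × 0.00069^(1/2) = 1.644 m³/s
V = Q/A = 1.644/3.031 = 0.5423 m/s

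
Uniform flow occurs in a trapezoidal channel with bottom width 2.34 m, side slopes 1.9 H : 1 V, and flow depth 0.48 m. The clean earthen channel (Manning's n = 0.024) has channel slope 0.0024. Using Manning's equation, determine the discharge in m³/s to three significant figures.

1.60 m³/s

A = (b + z·y)·y = (2.34 + 1.9×0.48)×0.48 = 1.561 m²
P = b + 2y√(1+z²) = 2.34 + 2×0.48×√(1+1.9²) = 4.401 m
R = A/P = 1.561/4.401 = 0.3547 m
Q = (1/n)·A·R^(2/3)·S^(1/2) = (1/0.024) × 1.561 × 0.3547^(2/3) × 0.0024^(1/2) = 1.596 m³/s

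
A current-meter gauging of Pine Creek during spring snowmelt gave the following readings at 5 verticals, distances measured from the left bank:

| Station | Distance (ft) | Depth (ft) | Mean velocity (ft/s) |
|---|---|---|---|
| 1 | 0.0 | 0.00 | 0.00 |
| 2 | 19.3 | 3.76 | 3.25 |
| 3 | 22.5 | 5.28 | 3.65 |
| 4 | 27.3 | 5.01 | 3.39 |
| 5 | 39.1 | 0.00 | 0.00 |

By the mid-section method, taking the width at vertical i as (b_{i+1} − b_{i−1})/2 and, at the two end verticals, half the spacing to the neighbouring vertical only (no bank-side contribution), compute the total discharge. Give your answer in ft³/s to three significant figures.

356 ft³/s

w_2 = (22.5 − 0.0)/2 = 11.25 ft; q_2 = 3.25 × 3.76 × 11.25 = 137.5 ft³/s
w_3 = (27.3 − 19.3)/2 = 4 ft; q_3 = 3.65 × 5.28 × 4 = 77.09 ft³/s
w_4 = (39.1 − 22.5)/2 = 8.3 ft; q_4 = 3.39 × 5.01 × 8.3 = 141.0 ft³/s
Stations 1, 5 contribute zero (depth or velocity is 0).
Q = Σ qᵢ = 355.5 ft³/s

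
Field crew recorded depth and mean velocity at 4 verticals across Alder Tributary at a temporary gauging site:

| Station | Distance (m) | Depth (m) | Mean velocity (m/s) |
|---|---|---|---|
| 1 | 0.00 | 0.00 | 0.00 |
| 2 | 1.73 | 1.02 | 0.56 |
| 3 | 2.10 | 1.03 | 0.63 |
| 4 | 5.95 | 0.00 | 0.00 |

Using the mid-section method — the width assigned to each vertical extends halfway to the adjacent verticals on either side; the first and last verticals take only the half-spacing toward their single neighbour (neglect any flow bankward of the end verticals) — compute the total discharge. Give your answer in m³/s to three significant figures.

w_2 = (2.10 − 0.00)/2 = 1.05 m; q_2 = 0.56 × 1.02 × 1.05 = 0.5998 m³/s
w_3 = (5.95 − 1.73)/2 = 2.11 m; q_3 = 0.63 × 1.03 × 2.11 = 1.369 m³/s
Stations 1, 4 contribute zero (depth or velocity is 0).
Q = Σ qᵢ = 1.969 m³/s

1.97 m³/s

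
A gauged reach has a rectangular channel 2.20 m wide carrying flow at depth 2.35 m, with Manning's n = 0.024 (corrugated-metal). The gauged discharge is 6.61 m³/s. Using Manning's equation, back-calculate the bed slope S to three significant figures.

0.00138

A = b·y = 2.20 × 2.35 = 5.170 m²
P = b + 2y = 2.20 + 2×2.35 = 6.900 m
R = A/P = 5.170/6.900 = 0.7493 m
S = (Q·n / (1·A·R^(2/3)))² = (6.61×0.024 / (1×5.170×0.8250))² = 0.001384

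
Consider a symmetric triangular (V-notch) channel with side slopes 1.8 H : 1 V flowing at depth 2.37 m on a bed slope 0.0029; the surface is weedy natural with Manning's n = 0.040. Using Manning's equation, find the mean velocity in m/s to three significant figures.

A = z·y² = 1.8×2.37² = 10.11 m²
P = 2y√(1+z²) = 2×2.37×√(1+1.8²) = 9.760 m
R = A/P = 10.11/9.760 = 1.036 m
Q = (1/n)·A·R^(2/3)·S^(1/2) = (1/0.040) × 10.11 × 1.036^(2/3) × 0.0029^(1/2) = 13.94 m³/s
V = Q/A = 13.94/10.11 = 1.378 m/s

1.38 m/s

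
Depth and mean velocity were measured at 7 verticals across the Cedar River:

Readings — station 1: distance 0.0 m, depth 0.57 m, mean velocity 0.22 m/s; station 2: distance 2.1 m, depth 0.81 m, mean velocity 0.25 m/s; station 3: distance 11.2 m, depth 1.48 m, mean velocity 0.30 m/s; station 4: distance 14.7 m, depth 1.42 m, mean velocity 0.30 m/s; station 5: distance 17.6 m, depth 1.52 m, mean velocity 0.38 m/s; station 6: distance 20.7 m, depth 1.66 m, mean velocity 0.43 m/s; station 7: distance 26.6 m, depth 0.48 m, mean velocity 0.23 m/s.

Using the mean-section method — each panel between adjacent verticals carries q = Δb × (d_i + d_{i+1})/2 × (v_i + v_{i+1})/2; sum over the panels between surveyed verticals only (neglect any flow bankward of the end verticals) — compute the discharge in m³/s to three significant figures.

Panel 1-2: Δb = 2.1 m, d̄ = (0.57+0.81)/2 = 0.69, v̄ = (0.22+0.25)/2 = 0.235 → q = 2.1×0.69×0.235 = 0.3405 m³/s
Panel 2-3: Δb = 9.1 m, d̄ = (0.81+1.48)/2 = 1.145, v̄ = (0.25+0.30)/2 = 0.275 → q = 9.1×1.145×0.275 = 2.865 m³/s
Panel 3-4: Δb = 3.5 m, d̄ = (1.48+1.42)/2 = 1.45, v̄ = (0.30+0.30)/2 = 0.3 → q = 3.5×1.45×0.3 = 1.523 m³/s
Panel 4-5: Δb = 2.9 m, d̄ = (1.42+1.52)/2 = 1.47, v̄ = (0.30+0.38)/2 = 0.34 → q = 2.9×1.47×0.34 = 1.449 m³/s
Panel 5-6: Δb = 3.1 m, d̄ = (1.52+1.66)/2 = 1.59, v̄ = (0.38+0.43)/2 = 0.405 → q = 3.1×1.59×0.405 = 1.996 m³/s
Panel 6-7: Δb = 5.9 m, d̄ = (1.66+0.48)/2 = 1.07, v̄ = (0.43+0.23)/2 = 0.33 → q = 5.9×1.07×0.33 = 2.083 m³/s
Q = Σ q = 10.26 m³/s

10.3 m³/s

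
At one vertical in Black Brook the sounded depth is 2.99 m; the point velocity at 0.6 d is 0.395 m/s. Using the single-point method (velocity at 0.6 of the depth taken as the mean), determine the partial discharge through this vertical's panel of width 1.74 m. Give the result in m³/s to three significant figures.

2.06 m³/s

v̄ = v₀.₆ = 0.395 m/s
q = v̄ × d × w = 0.3950 × 2.99 × 1.74 = 2.055 m³/s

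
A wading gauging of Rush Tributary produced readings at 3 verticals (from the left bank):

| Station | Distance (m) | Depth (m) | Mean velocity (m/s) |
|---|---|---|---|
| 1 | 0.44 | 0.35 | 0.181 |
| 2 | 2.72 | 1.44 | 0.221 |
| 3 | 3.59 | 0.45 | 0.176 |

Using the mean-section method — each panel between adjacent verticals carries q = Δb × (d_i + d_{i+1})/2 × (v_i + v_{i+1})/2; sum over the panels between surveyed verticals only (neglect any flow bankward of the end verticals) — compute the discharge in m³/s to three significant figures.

Panel 1-2: Δb = 2.28 m, d̄ = (0.35+1.44)/2 = 0.895, v̄ = (0.181+0.221)/2 = 0.201 → q = 2.28×0.895×0.201 = 0.4102 m³/s
Panel 2-3: Δb = 0.87 m, d̄ = (1.44+0.45)/2 = 0.945, v̄ = (0.221+0.176)/2 = 0.1985 → q = 0.87×0.945×0.1985 = 0.1632 m³/s
Q = Σ q = 0.5734 m³/s

0.573 m³/s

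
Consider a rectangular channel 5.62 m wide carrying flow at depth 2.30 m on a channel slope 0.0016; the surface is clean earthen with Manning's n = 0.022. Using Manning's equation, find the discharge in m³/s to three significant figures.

A = b·y = 5.62 × 2.30 = 12.93 m²
P = b + 2y = 5.62 + 2×2.30 = 10.22 m
R = A/P = 12.93/10.22 = 1.265 m
Q = (1/n)·A·R^(2/3)·S^(1/2) = (1/0.022) × 12.93 × 1.265^(2/3) × 0.0016^(1/2) = 27.49 m³/s

27.5 m³/s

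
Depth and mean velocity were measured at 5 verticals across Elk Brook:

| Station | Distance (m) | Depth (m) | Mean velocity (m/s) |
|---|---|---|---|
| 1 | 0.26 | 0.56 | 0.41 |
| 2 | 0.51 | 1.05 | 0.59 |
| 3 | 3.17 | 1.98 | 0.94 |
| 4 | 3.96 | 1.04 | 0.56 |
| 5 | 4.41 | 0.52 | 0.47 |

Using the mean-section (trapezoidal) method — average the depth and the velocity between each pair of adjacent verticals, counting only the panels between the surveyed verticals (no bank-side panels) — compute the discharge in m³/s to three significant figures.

4.26 m³/s

Panel 1-2: Δb = 0.25 m, d̄ = (0.56+1.05)/2 = 0.805, v̄ = (0.41+0.59)/2 = 0.5 → q = 0.25×0.805×0.5 = 0.1006 m³/s
Panel 2-3: Δb = 2.66 m, d̄ = (1.05+1.98)/2 = 1.515, v̄ = (0.59+0.94)/2 = 0.765 → q = 2.66×1.515×0.765 = 3.083 m³/s
Panel 3-4: Δb = 0.79 m, d̄ = (1.98+1.04)/2 = 1.51, v̄ = (0.94+0.56)/2 = 0.75 → q = 0.79×1.51×0.75 = 0.8947 m³/s
Panel 4-5: Δb = 0.45 m, d̄ = (1.04+0.52)/2 = 0.78, v̄ = (0.56+0.47)/2 = 0.515 → q = 0.45×0.78×0.515 = 0.1808 m³/s
Q = Σ q = 4.259 m³/s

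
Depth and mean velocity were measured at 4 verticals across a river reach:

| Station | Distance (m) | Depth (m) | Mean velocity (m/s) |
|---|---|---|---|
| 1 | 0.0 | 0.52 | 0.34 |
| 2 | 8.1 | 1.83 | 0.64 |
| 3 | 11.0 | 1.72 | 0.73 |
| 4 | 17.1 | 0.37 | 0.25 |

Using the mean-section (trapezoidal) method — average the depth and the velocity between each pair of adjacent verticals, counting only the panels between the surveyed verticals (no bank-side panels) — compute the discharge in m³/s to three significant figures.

Panel 1-2: Δb = 8.1 m, d̄ = (0.52+1.83)/2 = 1.175, v̄ = (0.34+0.64)/2 = 0.49 → q = 8.1×1.175×0.49 = 4.664 m³/s
Panel 2-3: Δb = 2.9 m, d̄ = (1.83+1.72)/2 = 1.775, v̄ = (0.64+0.73)/2 = 0.685 → q = 2.9×1.775×0.685 = 3.526 m³/s
Panel 3-4: Δb = 6.1 m, d̄ = (1.72+0.37)/2 = 1.045, v̄ = (0.73+0.25)/2 = 0.49 → q = 6.1×1.045×0.49 = 3.124 m³/s
Q = Σ q = 11.31 m³/s

11.3 m³/s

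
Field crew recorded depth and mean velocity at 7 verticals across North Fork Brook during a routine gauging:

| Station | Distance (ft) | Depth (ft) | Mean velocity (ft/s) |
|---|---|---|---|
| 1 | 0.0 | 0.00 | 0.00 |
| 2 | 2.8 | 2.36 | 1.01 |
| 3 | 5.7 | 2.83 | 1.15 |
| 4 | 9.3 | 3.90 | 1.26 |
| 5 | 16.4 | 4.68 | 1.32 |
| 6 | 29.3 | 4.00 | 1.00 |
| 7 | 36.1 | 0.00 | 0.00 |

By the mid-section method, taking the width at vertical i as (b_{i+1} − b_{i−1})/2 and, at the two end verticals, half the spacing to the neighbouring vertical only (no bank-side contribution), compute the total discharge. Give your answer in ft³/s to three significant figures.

145 ft³/s

w_2 = (5.7 − 0.0)/2 = 2.85 ft; q_2 = 1.01 × 2.36 × 2.85 = 6.793 ft³/s
w_3 = (9.3 − 2.8)/2 = 3.25 ft; q_3 = 1.15 × 2.83 × 3.25 = 10.58 ft³/s
w_4 = (16.4 − 5.7)/2 = 5.35 ft; q_4 = 1.26 × 3.90 × 5.35 = 26.29 ft³/s
w_5 = (29.3 − 9.3)/2 = 10 ft; q_5 = 1.32 × 4.68 × 10 = 61.78 ft³/s
w_6 = (36.1 − 16.4)/2 = 9.85 ft; q_6 = 1.00 × 4.00 × 9.85 = 39.40 ft³/s
Stations 1, 7 contribute zero (depth or velocity is 0).
Q = Σ qᵢ = 144.8 ft³/s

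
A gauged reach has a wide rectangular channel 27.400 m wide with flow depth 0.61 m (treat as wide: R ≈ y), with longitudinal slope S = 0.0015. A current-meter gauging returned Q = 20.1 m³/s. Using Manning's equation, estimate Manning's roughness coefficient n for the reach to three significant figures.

0.0232

A = b·y = 27.400 × 0.61 = 16.71 m²
Wide channel: R ≈ y = 0.61 m
n = (1/Q)·A·R^(2/3)·S^(1/2) = (1/20.1) × 16.71 × 0.7193 × 0.03873 = 0.02316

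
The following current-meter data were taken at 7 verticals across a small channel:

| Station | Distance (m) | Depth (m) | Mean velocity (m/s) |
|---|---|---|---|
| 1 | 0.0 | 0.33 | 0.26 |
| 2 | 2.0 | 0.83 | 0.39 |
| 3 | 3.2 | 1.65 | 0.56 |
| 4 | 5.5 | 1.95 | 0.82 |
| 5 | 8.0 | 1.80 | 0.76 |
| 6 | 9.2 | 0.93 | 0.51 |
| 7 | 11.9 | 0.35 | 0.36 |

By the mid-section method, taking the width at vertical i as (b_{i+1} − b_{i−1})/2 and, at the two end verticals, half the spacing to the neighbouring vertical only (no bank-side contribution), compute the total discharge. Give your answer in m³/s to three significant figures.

w_1 = (2.0 − 0.0)/2 = 1 m; q_1 = 0.26 × 0.33 × 1 = 0.08580 m³/s
w_2 = (3.2 − 0.0)/2 = 1.6 m; q_2 = 0.39 × 0.83 × 1.6 = 0.5179 m³/s
w_3 = (5.5 − 2.0)/2 = 1.75 m; q_3 = 0.56 × 1.65 × 1.75 = 1.617 m³/s
w_4 = (8.0 − 3.2)/2 = 2.4 m; q_4 = 0.82 × 1.95 × 2.4 = 3.838 m³/s
w_5 = (9.2 − 5.5)/2 = 1.85 m; q_5 = 0.76 × 1.80 × 1.85 = 2.531 m³/s
w_6 = (11.9 − 8.0)/2 = 1.95 m; q_6 = 0.51 × 0.93 × 1.95 = 0.9249 m³/s
w_7 = (11.9 − 9.2)/2 = 1.35 m; q_7 = 0.36 × 0.35 × 1.35 = 0.1701 m³/s
Q = Σ qᵢ = 9.684 m³/s

9.68 m³/s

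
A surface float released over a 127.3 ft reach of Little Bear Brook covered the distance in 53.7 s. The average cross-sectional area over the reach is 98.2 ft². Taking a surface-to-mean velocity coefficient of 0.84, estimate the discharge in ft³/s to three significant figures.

196 ft³/s

v_surface = L / t̄ = 127.3 / 53.7 = 2.371 ft/s
v_mean = 0.84 × 2.371 = 1.991 ft/s
Q = A × v_mean = 98.2 × 1.991 = 195.5 ft³/s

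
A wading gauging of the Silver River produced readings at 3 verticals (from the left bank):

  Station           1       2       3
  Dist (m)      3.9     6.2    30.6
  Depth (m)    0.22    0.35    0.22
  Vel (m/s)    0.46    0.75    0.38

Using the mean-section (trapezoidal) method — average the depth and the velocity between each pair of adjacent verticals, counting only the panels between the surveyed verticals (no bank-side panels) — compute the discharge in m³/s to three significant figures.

4.33 m³/s

Panel 1-2: Δb = 2.3 m, d̄ = (0.22+0.35)/2 = 0.285, v̄ = (0.46+0.75)/2 = 0.605 → q = 2.3×0.285×0.605 = 0.3966 m³/s
Panel 2-3: Δb = 24.4 m, d̄ = (0.35+0.22)/2 = 0.285, v̄ = (0.75+0.38)/2 = 0.565 → q = 24.4×0.285×0.565 = 3.929 m³/s
Q = Σ q = 4.326 m³/s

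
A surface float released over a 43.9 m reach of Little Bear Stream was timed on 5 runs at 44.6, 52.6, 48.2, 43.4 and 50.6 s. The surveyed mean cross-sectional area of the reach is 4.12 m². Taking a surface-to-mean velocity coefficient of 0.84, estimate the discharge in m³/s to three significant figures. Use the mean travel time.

3.17 m³/s

t̄ = (44.6 + 52.6 + 48.2 + 43.4 + 50.6) / 5 = 47.88 s
v_surface = L / t̄ = 43.9 / 47.88 = 0.9169 m/s
v_mean = 0.84 × 0.9169 = 0.7702 m/s
Q = A × v_mean = 4.12 × 0.7702 = 3.173 m³/s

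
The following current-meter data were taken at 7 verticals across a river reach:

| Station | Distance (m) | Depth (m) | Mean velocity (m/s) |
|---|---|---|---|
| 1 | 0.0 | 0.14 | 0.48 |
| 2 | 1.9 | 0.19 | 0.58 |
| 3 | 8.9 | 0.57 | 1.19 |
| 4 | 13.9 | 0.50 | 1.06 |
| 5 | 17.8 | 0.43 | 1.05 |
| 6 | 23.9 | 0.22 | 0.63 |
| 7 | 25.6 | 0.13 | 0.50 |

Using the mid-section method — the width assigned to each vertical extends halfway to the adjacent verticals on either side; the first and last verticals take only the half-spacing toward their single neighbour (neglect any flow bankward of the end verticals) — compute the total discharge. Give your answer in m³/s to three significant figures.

w_1 = (1.9 − 0.0)/2 = 0.95 m; q_1 = 0.48 × 0.14 × 0.95 = 0.06384 m³/s
w_2 = (8.9 − 0.0)/2 = 4.45 m; q_2 = 0.58 × 0.19 × 4.45 = 0.4904 m³/s
w_3 = (13.9 − 1.9)/2 = 6 m; q_3 = 1.19 × 0.57 × 6 = 4.070 m³/s
w_4 = (17.8 − 8.9)/2 = 4.45 m; q_4 = 1.06 × 0.50 × 4.45 = 2.359 m³/s
w_5 = (23.9 − 13.9)/2 = 5 m; q_5 = 1.05 × 0.43 × 5 = 2.258 m³/s
w_6 = (25.6 − 17.8)/2 = 3.9 m; q_6 = 0.63 × 0.22 × 3.9 = 0.5405 m³/s
w_7 = (25.6 − 23.9)/2 = 0.85 m; q_7 = 0.50 × 0.13 × 0.85 = 0.05525 m³/s
Q = Σ qᵢ = 9.836 m³/s

9.84 m³/s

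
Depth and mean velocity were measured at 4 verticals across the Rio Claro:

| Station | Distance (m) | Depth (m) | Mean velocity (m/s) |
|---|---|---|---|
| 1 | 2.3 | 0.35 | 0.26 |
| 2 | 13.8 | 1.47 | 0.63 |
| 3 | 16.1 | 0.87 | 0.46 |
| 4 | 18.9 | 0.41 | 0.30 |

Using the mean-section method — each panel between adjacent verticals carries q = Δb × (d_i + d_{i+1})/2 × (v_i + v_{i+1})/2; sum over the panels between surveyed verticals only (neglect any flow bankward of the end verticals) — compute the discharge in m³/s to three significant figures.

6.80 m³/s

Panel 1-2: Δb = 11.5 m, d̄ = (0.35+1.47)/2 = 0.91, v̄ = (0.26+0.63)/2 = 0.445 → q = 11.5×0.91×0.445 = 4.657 m³/s
Panel 2-3: Δb = 2.3 m, d̄ = (1.47+0.87)/2 = 1.17, v̄ = (0.63+0.46)/2 = 0.545 → q = 2.3×1.17×0.545 = 1.467 m³/s
Panel 3-4: Δb = 2.8 m, d̄ = (0.87+0.41)/2 = 0.64, v̄ = (0.46+0.30)/2 = 0.38 → q = 2.8×0.64×0.38 = 0.6810 m³/s
Q = Σ q = 6.804 m³/s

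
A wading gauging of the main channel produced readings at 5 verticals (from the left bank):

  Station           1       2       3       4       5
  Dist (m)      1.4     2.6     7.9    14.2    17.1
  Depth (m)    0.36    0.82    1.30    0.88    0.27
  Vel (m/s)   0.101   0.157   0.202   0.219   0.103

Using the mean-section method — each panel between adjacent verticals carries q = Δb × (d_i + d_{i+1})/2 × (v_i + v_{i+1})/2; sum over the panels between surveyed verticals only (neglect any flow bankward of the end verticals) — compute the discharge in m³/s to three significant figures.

Panel 1-2: Δb = 1.2 m, d̄ = (0.36+0.82)/2 = 0.59, v̄ = (0.101+0.157)/2 = 0.129 → q = 1.2×0.59×0.129 = 0.09133 m³/s
Panel 2-3: Δb = 5.3 m, d̄ = (0.82+1.30)/2 = 1.06, v̄ = (0.157+0.202)/2 = 0.1795 → q = 5.3×1.06×0.1795 = 1.008 m³/s
Panel 3-4: Δb = 6.3 m, d̄ = (1.30+0.88)/2 = 1.09, v̄ = (0.202+0.219)/2 = 0.2105 → q = 6.3×1.09×0.2105 = 1.446 m³/s
Panel 4-5: Δb = 2.9 m, d̄ = (0.88+0.27)/2 = 0.575, v̄ = (0.219+0.103)/2 = 0.161 → q = 2.9×0.575×0.161 = 0.2685 m³/s
Q = Σ q = 2.814 m³/s

2.81 m³/s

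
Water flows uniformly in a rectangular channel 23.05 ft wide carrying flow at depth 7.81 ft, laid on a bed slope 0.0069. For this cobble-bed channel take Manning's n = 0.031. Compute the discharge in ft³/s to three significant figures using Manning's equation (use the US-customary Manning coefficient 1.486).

2000 ft³/s

A = b·y = 23.05 × 7.81 = 180.0 ft²
P = b + 2y = 23.05 + 2×7.81 = 38.67 ft
R = A/P = 180.0/38.67 = 4.655 ft
Q = (1.486/n)·A·R^(2/3)·S^(1/2) = (1.486/0.031) × 180.0 × 4.655^(2/3) × 0.0069^(1/2) = 1998 ft³/s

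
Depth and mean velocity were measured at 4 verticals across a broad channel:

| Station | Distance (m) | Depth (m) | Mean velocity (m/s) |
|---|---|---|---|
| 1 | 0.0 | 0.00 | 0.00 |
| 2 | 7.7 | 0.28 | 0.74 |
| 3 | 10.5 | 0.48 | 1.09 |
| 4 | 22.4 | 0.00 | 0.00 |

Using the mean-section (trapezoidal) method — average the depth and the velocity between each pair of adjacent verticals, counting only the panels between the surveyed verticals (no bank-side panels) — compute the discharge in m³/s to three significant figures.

Panel 1-2: Δb = 7.7 m, d̄ = (0.00+0.28)/2 = 0.14, v̄ = (0.00+0.74)/2 = 0.37 → q = 7.7×0.14×0.37 = 0.3989 m³/s
Panel 2-3: Δb = 2.8 m, d̄ = (0.28+0.48)/2 = 0.38, v̄ = (0.74+1.09)/2 = 0.915 → q = 2.8×0.38×0.915 = 0.9736 m³/s
Panel 3-4: Δb = 11.9 m, d̄ = (0.48+0.00)/2 = 0.24, v̄ = (1.09+0.00)/2 = 0.545 → q = 11.9×0.24×0.545 = 1.557 m³/s
Q = Σ q = 2.929 m³/s

2.93 m³/s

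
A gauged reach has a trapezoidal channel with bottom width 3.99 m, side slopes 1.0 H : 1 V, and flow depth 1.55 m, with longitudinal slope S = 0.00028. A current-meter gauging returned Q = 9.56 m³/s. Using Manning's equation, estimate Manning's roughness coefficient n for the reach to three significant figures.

0.0153

A = (b + z·y)·y = (3.99 + 1.0×1.55)×1.55 = 8.587 m²
P = b + 2y√(1+z²) = 3.99 + 2×1.55×√(1+1.0²) = 8.374 m
R = A/P = 8.587/8.374 = 1.025 m
n = (1/Q)·A·R^(2/3)·S^(1/2) = (1/9.56) × 8.587 × 1.017 × 0.01673 = 0.01528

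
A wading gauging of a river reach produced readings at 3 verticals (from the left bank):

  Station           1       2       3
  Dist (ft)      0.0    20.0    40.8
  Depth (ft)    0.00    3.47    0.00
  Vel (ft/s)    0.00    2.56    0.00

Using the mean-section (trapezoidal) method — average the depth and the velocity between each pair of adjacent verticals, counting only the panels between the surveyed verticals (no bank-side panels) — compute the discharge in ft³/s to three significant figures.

90.6 ft³/s

Panel 1-2: Δb = 20 ft, d̄ = (0.00+3.47)/2 = 1.735, v̄ = (0.00+2.56)/2 = 1.28 → q = 20×1.735×1.28 = 44.42 ft³/s
Panel 2-3: Δb = 20.8 ft, d̄ = (3.47+0.00)/2 = 1.735, v̄ = (2.56+0.00)/2 = 1.28 → q = 20.8×1.735×1.28 = 46.19 ft³/s
Q = Σ q = 90.61 ft³/s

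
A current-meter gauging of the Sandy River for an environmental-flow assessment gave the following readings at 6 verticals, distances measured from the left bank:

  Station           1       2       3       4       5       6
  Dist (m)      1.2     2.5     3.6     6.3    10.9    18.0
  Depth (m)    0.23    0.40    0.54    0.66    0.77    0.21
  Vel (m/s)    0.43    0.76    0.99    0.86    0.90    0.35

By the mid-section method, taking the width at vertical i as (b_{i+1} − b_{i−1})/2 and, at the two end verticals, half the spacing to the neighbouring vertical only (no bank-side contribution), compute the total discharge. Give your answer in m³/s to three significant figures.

w_1 = (2.5 − 1.2)/2 = 0.65 m; q_1 = 0.43 × 0.23 × 0.65 = 0.06429 m³/s
w_2 = (3.6 − 1.2)/2 = 1.2 m; q_2 = 0.76 × 0.40 × 1.2 = 0.3648 m³/s
w_3 = (6.3 − 2.5)/2 = 1.9 m; q_3 = 0.99 × 0.54 × 1.9 = 1.016 m³/s
w_4 = (10.9 − 3.6)/2 = 3.65 m; q_4 = 0.86 × 0.66 × 3.65 = 2.072 m³/s
w_5 = (18.0 − 6.3)/2 = 5.85 m; q_5 = 0.90 × 0.77 × 5.85 = 4.054 m³/s
w_6 = (18.0 − 10.9)/2 = 3.55 m; q_6 = 0.35 × 0.21 × 3.55 = 0.2609 m³/s
Q = Σ qᵢ = 7.832 m³/s

7.83 m³/s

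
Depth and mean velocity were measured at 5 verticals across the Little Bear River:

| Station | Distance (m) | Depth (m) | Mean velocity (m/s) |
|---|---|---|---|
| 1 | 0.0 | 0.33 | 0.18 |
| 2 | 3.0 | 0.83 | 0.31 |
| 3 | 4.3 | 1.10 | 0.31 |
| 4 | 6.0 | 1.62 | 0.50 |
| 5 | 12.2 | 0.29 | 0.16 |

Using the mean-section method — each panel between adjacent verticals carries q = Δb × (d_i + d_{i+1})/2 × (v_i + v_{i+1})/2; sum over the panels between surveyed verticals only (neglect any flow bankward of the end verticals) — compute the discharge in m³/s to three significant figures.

3.71 m³/s

Panel 1-2: Δb = 3 m, d̄ = (0.33+0.83)/2 = 0.58, v̄ = (0.18+0.31)/2 = 0.245 → q = 3×0.58×0.245 = 0.4263 m³/s
Panel 2-3: Δb = 1.3 m, d̄ = (0.83+1.10)/2 = 0.965, v̄ = (0.31+0.31)/2 = 0.31 → q = 1.3×0.965×0.31 = 0.3889 m³/s
Panel 3-4: Δb = 1.7 m, d̄ = (1.10+1.62)/2 = 1.36, v̄ = (0.31+0.50)/2 = 0.405 → q = 1.7×1.36×0.405 = 0.9364 m³/s
Panel 4-5: Δb = 6.2 m, d̄ = (1.62+0.29)/2 = 0.955, v̄ = (0.50+0.16)/2 = 0.33 → q = 6.2×0.955×0.33 = 1.954 m³/s
Q = Σ q = 3.705 m³/s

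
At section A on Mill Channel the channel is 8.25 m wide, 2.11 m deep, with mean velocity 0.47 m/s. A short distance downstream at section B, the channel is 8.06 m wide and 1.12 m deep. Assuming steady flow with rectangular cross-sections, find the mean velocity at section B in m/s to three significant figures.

0.906 m/s

Q = A₁V₁ = (8.25×2.11) × 0.47 = 8.182 m³/s
A₂ = 8.06 × 1.12 = 9.027 m²
V₂ = Q/A₂ = 8.182/9.027 = 0.9063 m/s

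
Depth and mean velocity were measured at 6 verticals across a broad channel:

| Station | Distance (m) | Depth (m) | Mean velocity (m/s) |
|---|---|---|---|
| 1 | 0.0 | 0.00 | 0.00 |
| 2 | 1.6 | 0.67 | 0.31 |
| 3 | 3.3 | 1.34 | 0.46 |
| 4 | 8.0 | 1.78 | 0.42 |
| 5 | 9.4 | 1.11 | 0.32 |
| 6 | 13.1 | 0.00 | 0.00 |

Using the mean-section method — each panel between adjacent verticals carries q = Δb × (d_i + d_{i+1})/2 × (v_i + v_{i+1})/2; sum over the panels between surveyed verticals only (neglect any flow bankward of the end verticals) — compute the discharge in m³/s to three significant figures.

Panel 1-2: Δb = 1.6 m, d̄ = (0.00+0.67)/2 = 0.335, v̄ = (0.00+0.31)/2 = 0.155 → q = 1.6×0.335×0.155 = 0.08308 m³/s
Panel 2-3: Δb = 1.7 m, d̄ = (0.67+1.34)/2 = 1.005, v̄ = (0.31+0.46)/2 = 0.385 → q = 1.7×1.005×0.385 = 0.6578 m³/s
Panel 3-4: Δb = 4.7 m, d̄ = (1.34+1.78)/2 = 1.56, v̄ = (0.46+0.42)/2 = 0.44 → q = 4.7×1.56×0.44 = 3.226 m³/s
Panel 4-5: Δb = 1.4 m, d̄ = (1.78+1.11)/2 = 1.445, v̄ = (0.42+0.32)/2 = 0.37 → q = 1.4×1.445×0.37 = 0.7485 m³/s
Panel 5-6: Δb = 3.7 m, d̄ = (1.11+0.00)/2 = 0.555, v̄ = (0.32+0.00)/2 = 0.16 → q = 3.7×0.555×0.16 = 0.3286 m³/s
Q = Σ q = 5.044 m³/s

5.04 m³/s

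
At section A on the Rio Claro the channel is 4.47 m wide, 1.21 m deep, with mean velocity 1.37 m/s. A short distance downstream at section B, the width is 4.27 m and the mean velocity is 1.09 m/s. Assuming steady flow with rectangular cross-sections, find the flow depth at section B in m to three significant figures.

1.59 m

Q = A₁V₁ = (4.47×1.21) × 1.37 = 7.410 m³/s
d₂ = Q/(b₂ V₂) = 7.410/(4.27×1.09) = 1.592 m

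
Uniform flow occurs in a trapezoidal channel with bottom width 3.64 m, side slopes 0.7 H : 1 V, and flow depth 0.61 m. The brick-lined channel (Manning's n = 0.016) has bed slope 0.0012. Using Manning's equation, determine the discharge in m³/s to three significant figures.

A = (b + z·y)·y = (3.64 + 0.7×0.61)×0.61 = 2.481 m²
P = b + 2y√(1+z²) = 3.64 + 2×0.61×√(1+0.7²) = 5.129 m
R = A/P = 2.481/5.129 = 0.4837 m
Q = (1/n)·A·R^(2/3)·S^(1/2) = (1/0.016) × 2.481 × 0.4837^(2/3) × 0.0012^(1/2) = 3.310 m³/s

3.31 m³/s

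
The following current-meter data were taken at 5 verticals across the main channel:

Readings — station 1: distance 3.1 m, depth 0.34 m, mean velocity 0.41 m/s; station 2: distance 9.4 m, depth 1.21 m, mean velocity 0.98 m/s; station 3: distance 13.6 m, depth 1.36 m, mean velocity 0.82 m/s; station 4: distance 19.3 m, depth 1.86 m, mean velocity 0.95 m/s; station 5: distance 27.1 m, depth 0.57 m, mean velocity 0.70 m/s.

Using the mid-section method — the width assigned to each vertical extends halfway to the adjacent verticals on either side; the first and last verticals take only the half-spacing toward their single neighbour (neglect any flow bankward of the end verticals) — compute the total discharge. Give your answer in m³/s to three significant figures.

w_1 = (9.4 − 3.1)/2 = 3.15 m; q_1 = 0.41 × 0.34 × 3.15 = 0.4391 m³/s
w_2 = (13.6 − 3.1)/2 = 5.25 m; q_2 = 0.98 × 1.21 × 5.25 = 6.225 m³/s
w_3 = (19.3 − 9.4)/2 = 4.95 m; q_3 = 0.82 × 1.36 × 4.95 = 5.520 m³/s
w_4 = (27.1 − 13.6)/2 = 6.75 m; q_4 = 0.95 × 1.86 × 6.75 = 11.93 m³/s
w_5 = (27.1 − 19.3)/2 = 3.9 m; q_5 = 0.70 × 0.57 × 3.9 = 1.556 m³/s
Q = Σ qᵢ = 25.67 m³/s

25.7 m³/s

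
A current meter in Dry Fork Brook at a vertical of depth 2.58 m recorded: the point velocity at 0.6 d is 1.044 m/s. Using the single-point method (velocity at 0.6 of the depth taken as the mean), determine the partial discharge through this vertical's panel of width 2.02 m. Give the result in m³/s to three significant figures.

5.44 m³/s

v̄ = v₀.₆ = 1.044 m/s
q = v̄ × d × w = 1.044 × 2.58 × 2.02 = 5.441 m³/s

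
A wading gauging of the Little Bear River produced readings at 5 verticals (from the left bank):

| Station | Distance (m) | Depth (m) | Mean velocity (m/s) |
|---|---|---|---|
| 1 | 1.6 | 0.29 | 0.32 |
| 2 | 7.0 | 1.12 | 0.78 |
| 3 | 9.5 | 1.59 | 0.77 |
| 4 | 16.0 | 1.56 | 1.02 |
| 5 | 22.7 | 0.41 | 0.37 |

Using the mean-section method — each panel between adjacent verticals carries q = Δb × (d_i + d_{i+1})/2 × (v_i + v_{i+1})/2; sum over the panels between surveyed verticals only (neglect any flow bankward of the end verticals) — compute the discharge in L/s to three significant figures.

Panel 1-2: Δb = 5.4 m, d̄ = (0.29+1.12)/2 = 0.705, v̄ = (0.32+0.78)/2 = 0.55 → q = 5.4×0.705×0.55 = 2.094 m³/s
Panel 2-3: Δb = 2.5 m, d̄ = (1.12+1.59)/2 = 1.355, v̄ = (0.78+0.77)/2 = 0.775 → q = 2.5×1.355×0.775 = 2.625 m³/s
Panel 3-4: Δb = 6.5 m, d̄ = (1.59+1.56)/2 = 1.575, v̄ = (0.77+1.02)/2 = 0.895 → q = 6.5×1.575×0.895 = 9.163 m³/s
Panel 4-5: Δb = 6.7 m, d̄ = (1.56+0.41)/2 = 0.985, v̄ = (1.02+0.37)/2 = 0.695 → q = 6.7×0.985×0.695 = 4.587 m³/s
Q = Σ q = 18.47 m³/s
= 18.47 × 1000 = 18470 L/s

18500 L/s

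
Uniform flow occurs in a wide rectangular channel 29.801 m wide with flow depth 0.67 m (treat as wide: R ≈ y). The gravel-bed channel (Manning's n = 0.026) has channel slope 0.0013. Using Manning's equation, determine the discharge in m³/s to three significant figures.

A = b·y = 29.801 × 0.67 = 19.97 m²
Wide channel: R ≈ y = 0.67 m
Q = (1/n)·A·R^(2/3)·S^(1/2) = (1/0.026) × 19.97 × 0.6700^(2/3) × 0.0013^(1/2) = 21.20 m³/s

21.2 m³/s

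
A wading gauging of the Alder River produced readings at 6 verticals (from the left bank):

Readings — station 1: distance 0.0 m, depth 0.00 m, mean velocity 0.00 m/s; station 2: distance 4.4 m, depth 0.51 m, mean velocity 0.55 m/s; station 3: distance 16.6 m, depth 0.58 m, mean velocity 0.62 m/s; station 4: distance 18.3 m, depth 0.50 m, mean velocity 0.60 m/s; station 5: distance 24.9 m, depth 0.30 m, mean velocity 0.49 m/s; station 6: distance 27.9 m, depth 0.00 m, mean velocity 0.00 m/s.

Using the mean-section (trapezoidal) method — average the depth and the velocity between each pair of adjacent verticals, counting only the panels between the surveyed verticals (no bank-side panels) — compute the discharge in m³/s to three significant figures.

Panel 1-2: Δb = 4.4 m, d̄ = (0.00+0.51)/2 = 0.255, v̄ = (0.00+0.55)/2 = 0.275 → q = 4.4×0.255×0.275 = 0.3086 m³/s
Panel 2-3: Δb = 12.2 m, d̄ = (0.51+0.58)/2 = 0.545, v̄ = (0.55+0.62)/2 = 0.585 → q = 12.2×0.545×0.585 = 3.890 m³/s
Panel 3-4: Δb = 1.7 m, d̄ = (0.58+0.50)/2 = 0.54, v̄ = (0.62+0.60)/2 = 0.61 → q = 1.7×0.54×0.61 = 0.5600 m³/s
Panel 4-5: Δb = 6.6 m, d̄ = (0.50+0.30)/2 = 0.4, v̄ = (0.60+0.49)/2 = 0.545 → q = 6.6×0.4×0.545 = 1.439 m³/s
Panel 5-6: Δb = 3 m, d̄ = (0.30+0.00)/2 = 0.15, v̄ = (0.49+0.00)/2 = 0.245 → q = 3×0.15×0.245 = 0.1103 m³/s
Q = Σ q = 6.307 m³/s

6.31 m³/s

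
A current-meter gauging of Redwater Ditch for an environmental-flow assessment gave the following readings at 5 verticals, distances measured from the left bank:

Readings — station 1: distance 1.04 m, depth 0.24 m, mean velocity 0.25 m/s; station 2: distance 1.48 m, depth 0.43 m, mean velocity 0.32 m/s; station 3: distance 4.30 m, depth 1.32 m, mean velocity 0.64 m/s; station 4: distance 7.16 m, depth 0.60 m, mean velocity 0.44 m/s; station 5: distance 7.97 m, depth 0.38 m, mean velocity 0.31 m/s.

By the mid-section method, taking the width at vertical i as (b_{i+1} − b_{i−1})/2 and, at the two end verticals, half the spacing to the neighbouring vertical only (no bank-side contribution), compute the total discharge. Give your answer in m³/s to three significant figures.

3.17 m³/s

w_1 = (1.48 − 1.04)/2 = 0.22 m; q_1 = 0.25 × 0.24 × 0.22 = 0.01320 m³/s
w_2 = (4.30 − 1.04)/2 = 1.63 m; q_2 = 0.32 × 0.43 × 1.63 = 0.2243 m³/s
w_3 = (7.16 − 1.48)/2 = 2.84 m; q_3 = 0.64 × 1.32 × 2.84 = 2.399 m³/s
w_4 = (7.97 − 4.30)/2 = 1.835 m; q_4 = 0.44 × 0.60 × 1.835 = 0.4844 m³/s
w_5 = (7.97 − 7.16)/2 = 0.405 m; q_5 = 0.31 × 0.38 × 0.405 = 0.04771 m³/s
Q = Σ qᵢ = 3.169 m³/s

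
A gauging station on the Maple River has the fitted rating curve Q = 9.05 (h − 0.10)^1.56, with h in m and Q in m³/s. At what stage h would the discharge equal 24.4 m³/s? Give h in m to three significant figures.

1.99 m

h − h₀ = (Q/C)^(1/b) = (24.4/9.05)^(1/1.56) = 1.888 m
h = 0.10 + 1.888 = 1.988 m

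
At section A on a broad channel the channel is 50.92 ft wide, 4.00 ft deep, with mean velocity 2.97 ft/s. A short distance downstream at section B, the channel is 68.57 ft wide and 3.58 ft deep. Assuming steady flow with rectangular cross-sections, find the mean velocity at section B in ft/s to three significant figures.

2.46 ft/s

Q = A₁V₁ = (50.92×4.00) × 2.97 = 604.9 ft³/s
A₂ = 68.57 × 3.58 = 245.5 ft²
V₂ = Q/A₂ = 604.9/245.5 = 2.464 ft/s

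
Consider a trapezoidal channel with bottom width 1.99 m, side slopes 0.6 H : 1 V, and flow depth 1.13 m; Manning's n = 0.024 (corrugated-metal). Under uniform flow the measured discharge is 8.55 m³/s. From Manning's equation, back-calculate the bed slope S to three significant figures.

A = (b + z·y)·y = (1.99 + 0.6×1.13)×1.13 = 3.015 m²
P = b + 2y√(1+z²) = 1.99 + 2×1.13×√(1+0.6²) = 4.626 m
R = A/P = 3.015/4.626 = 0.6518 m
S = (Q·n / (1·A·R^(2/3)))² = (8.55×0.024 / (1×3.015×0.7517))² = 0.008198

0.00820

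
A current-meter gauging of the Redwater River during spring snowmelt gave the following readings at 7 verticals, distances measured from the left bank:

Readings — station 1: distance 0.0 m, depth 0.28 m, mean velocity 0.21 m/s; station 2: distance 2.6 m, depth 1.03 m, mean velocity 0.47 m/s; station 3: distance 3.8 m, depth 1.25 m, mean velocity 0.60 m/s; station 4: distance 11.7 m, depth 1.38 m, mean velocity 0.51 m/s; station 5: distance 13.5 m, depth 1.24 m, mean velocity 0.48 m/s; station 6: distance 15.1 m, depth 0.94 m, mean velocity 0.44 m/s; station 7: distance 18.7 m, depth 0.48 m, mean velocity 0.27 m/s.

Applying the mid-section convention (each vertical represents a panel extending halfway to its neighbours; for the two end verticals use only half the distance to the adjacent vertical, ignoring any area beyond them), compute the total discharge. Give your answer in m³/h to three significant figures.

w_1 = (2.6 − 0.0)/2 = 1.3 m; q_1 = 0.21 × 0.28 × 1.3 = 0.07644 m³/s
w_2 = (3.8 − 0.0)/2 = 1.9 m; q_2 = 0.47 × 1.03 × 1.9 = 0.9198 m³/s
w_3 = (11.7 − 2.6)/2 = 4.55 m; q_3 = 0.60 × 1.25 × 4.55 = 3.413 m³/s
w_4 = (13.5 − 3.8)/2 = 4.85 m; q_4 = 0.51 × 1.38 × 4.85 = 3.413 m³/s
w_5 = (15.1 − 11.7)/2 = 1.7 m; q_5 = 0.48 × 1.24 × 1.7 = 1.012 m³/s
w_6 = (18.7 − 13.5)/2 = 2.6 m; q_6 = 0.44 × 0.94 × 2.6 = 1.075 m³/s
w_7 = (18.7 − 15.1)/2 = 1.8 m; q_7 = 0.27 × 0.48 × 1.8 = 0.2333 m³/s
Q = Σ qᵢ = 10.14 m³/s
= 10.14 × 3600 = 36510 m³/h

36500 m³/h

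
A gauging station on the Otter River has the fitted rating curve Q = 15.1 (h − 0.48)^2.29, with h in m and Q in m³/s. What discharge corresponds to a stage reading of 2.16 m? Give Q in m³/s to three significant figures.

Q = 15.1 × (2.16 − 0.48)^2.29 = 15.1 × 1.68^2.29 = 49.54 m³/s

49.5 m³/s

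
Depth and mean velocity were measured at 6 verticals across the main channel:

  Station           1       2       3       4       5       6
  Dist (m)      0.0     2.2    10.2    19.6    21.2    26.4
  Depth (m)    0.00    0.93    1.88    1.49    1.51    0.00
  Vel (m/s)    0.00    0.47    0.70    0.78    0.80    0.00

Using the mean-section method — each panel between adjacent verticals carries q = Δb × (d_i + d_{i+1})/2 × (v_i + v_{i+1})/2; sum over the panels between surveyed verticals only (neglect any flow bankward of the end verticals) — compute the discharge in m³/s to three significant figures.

22.0 m³/s

Panel 1-2: Δb = 2.2 m, d̄ = (0.00+0.93)/2 = 0.465, v̄ = (0.00+0.47)/2 = 0.235 → q = 2.2×0.465×0.235 = 0.2404 m³/s
Panel 2-3: Δb = 8 m, d̄ = (0.93+1.88)/2 = 1.405, v̄ = (0.47+0.70)/2 = 0.585 → q = 8×1.405×0.585 = 6.575 m³/s
Panel 3-4: Δb = 9.4 m, d̄ = (1.88+1.49)/2 = 1.685, v̄ = (0.70+0.78)/2 = 0.74 → q = 9.4×1.685×0.74 = 11.72 m³/s
Panel 4-5: Δb = 1.6 m, d̄ = (1.49+1.51)/2 = 1.5, v̄ = (0.78+0.80)/2 = 0.79 → q = 1.6×1.5×0.79 = 1.896 m³/s
Panel 5-6: Δb = 5.2 m, d̄ = (1.51+0.00)/2 = 0.755, v̄ = (0.80+0.00)/2 = 0.4 → q = 5.2×0.755×0.4 = 1.570 m³/s
Q = Σ q = 22.00 m³/s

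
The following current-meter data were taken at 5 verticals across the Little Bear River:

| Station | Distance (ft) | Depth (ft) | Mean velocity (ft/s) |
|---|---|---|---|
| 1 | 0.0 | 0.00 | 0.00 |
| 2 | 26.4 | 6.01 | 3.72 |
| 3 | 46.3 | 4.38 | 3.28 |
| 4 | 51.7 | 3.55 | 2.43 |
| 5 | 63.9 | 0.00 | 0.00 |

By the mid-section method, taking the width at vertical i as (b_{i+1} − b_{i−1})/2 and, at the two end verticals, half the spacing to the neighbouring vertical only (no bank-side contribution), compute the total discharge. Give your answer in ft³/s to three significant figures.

w_2 = (46.3 − 0.0)/2 = 23.15 ft; q_2 = 3.72 × 6.01 × 23.15 = 517.6 ft³/s
w_3 = (51.7 − 26.4)/2 = 12.65 ft; q_3 = 3.28 × 4.38 × 12.65 = 181.7 ft³/s
w_4 = (63.9 − 46.3)/2 = 8.8 ft; q_4 = 2.43 × 3.55 × 8.8 = 75.91 ft³/s
Stations 1, 5 contribute zero (depth or velocity is 0).
Q = Σ qᵢ = 775.2 ft³/s

775 ft³/s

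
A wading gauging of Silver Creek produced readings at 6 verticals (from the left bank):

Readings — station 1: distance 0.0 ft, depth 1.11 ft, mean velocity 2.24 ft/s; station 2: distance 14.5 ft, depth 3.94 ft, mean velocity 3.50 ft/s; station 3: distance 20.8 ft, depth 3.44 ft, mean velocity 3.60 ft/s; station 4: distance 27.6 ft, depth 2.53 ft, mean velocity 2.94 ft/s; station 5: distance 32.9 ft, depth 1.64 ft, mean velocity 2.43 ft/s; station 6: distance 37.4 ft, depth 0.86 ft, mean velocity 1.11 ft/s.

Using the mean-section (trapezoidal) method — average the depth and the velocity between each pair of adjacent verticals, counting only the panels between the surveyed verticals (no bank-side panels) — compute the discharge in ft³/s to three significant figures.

Panel 1-2: Δb = 14.5 ft, d̄ = (1.11+3.94)/2 = 2.525, v̄ = (2.24+3.50)/2 = 2.87 → q = 14.5×2.525×2.87 = 105.1 ft³/s
Panel 2-3: Δb = 6.3 ft, d̄ = (3.94+3.44)/2 = 3.69, v̄ = (3.50+3.60)/2 = 3.55 → q = 6.3×3.69×3.55 = 82.53 ft³/s
Panel 3-4: Δb = 6.8 ft, d̄ = (3.44+2.53)/2 = 2.985, v̄ = (3.60+2.94)/2 = 3.27 → q = 6.8×2.985×3.27 = 66.37 ft³/s
Panel 4-5: Δb = 5.3 ft, d̄ = (2.53+1.64)/2 = 2.085, v̄ = (2.94+2.43)/2 = 2.685 → q = 5.3×2.085×2.685 = 29.67 ft³/s
Panel 5-6: Δb = 4.5 ft, d̄ = (1.64+0.86)/2 = 1.25, v̄ = (2.43+1.11)/2 = 1.77 → q = 4.5×1.25×1.77 = 9.956 ft³/s
Q = Σ q = 293.6 ft³/s

294 ft³/s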